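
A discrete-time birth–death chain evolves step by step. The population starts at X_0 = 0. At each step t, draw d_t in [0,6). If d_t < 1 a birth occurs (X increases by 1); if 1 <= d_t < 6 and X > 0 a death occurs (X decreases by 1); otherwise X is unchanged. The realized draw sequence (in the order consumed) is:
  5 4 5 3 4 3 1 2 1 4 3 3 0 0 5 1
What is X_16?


t=0: X=0, d=5 → hold, X_1=0
t=1: X=0, d=4 → hold, X_2=0
t=2: X=0, d=5 → hold, X_3=0
t=3: X=0, d=3 → hold, X_4=0
t=4: X=0, d=4 → hold, X_5=0
t=5: X=0, d=3 → hold, X_6=0
t=6: X=0, d=1 → hold, X_7=0
t=7: X=0, d=2 → hold, X_8=0
t=8: X=0, d=1 → hold, X_9=0
t=9: X=0, d=4 → hold, X_10=0
t=10: X=0, d=3 → hold, X_11=0
t=11: X=0, d=3 → hold, X_12=0
t=12: X=0, d=0 → birth, X_13=1
t=13: X=1, d=0 → birth, X_14=2
t=14: X=2, d=5 → death, X_15=1
t=15: X=1, d=1 → death, X_16=0

0


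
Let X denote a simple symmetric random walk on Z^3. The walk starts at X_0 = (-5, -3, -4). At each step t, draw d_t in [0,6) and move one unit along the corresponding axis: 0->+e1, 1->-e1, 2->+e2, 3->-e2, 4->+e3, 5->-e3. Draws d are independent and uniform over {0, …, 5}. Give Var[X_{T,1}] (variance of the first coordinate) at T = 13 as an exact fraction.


13/3

Outcome values over d=0..5: [1, -1, 0, 0, 0, 0]
Σy = 0, Σy² = 2, M = 6
μ = 0/6 = 0,  σ² = 2/6 − (0)² = 1/3
Independent increments: Var[X_13] = 13·σ² = 13·(1/3) = 13/3


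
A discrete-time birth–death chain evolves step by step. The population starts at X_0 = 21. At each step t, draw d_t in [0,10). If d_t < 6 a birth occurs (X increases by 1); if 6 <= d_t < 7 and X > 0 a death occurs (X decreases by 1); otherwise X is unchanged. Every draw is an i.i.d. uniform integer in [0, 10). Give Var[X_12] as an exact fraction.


27/5

X can drop by at most 1 per step and X_0 = 21 > T = 12, so X_t >= 21 − t >= 9 > 0 for every t <= 12: the floor at 0 (the 'and X > 0' condition) never binds. Hence X_12 = X_0 + Σ_{t<12} Y_t with i.i.d. increments Y_t = y(d_t) ∈ {+1, −1, 0}.
Outcome values over d=0..9: [1, 1, 1, 1, 1, 1, -1, 0, 0, 0]
Σy = 5, Σy² = 7, M = 10
μ = 5/10 = 1/2,  σ² = 7/10 − (1/2)² = 9/20
Independent increments: Var[X_12] = 12·σ² = 12·(9/20) = 27/5


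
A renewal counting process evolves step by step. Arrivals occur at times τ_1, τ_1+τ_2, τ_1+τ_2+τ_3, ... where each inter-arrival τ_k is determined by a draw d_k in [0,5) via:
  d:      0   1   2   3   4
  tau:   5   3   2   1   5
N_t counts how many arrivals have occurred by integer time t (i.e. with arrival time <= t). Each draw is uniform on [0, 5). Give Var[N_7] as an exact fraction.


4496316904/6103515625

Inter-arrival values over d=0..4: [5, 3, 2, 1, 5]
Each d has probability 1/5, so the pmf of τ is: f(1) = 1/5, f(2) = 1/5, f(3) = 1/5, f(5) = 2/5
Let p_n(j) = P(N_n = j), with p_0 = [1]. Condition on τ_1: p_n(0) = P(τ > n), and for j >= 1, p_n(j) = Σ_{k<=n} f(k)·p_{n−k}(j−1)
p_1 = [4/5, 1/5]  (j = 0..1)
p_2 = [3/5, 9/25, 1/25]  (j = 0..2)
p_3 = [2/5, 12/25, 14/125, 1/125]  (j = 0..3)
p_4 = [2/5, 9/25, 26/125, 19/625, 1/625]  (j = 0..4)
p_5 = [0, 17/25, 6/25, 9/125, 24/3125, 1/3125]  (j = 0..5)
p_6 = [0, 12/25, 48/125, 14/125, 69/3125, 29/15625, 1/15625]  (j = 0..6)
p_7 = [0, 8/25, 56/125, 114/625, 134/3125, 98/15625, 34/78125, 1/78125]  (j = 0..7)
E[N_7] = Σ j·p_7(j) = 153811/78125;  E[N_7²] = Σ j²·p_7(j) = 360373/78125
Var[N_7] = 360373/78125 − (153811/78125)² = 4496316904/6103515625


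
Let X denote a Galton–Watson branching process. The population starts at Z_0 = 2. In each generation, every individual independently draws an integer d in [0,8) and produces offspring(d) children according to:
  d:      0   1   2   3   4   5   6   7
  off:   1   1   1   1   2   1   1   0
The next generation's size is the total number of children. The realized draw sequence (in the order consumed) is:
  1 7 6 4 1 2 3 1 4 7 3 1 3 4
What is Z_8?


3

gen 0: Z_0=2, draws=[1, 7], offspring=[1, 0], Z_1=1
gen 1: Z_1=1, draws=[6], offspring=[1], Z_2=1
gen 2: Z_2=1, draws=[4], offspring=[2], Z_3=2
gen 3: Z_3=2, draws=[1, 2], offspring=[1, 1], Z_4=2
gen 4: Z_4=2, draws=[3, 1], offspring=[1, 1], Z_5=2
gen 5: Z_5=2, draws=[4, 7], offspring=[2, 0], Z_6=2
gen 6: Z_6=2, draws=[3, 1], offspring=[1, 1], Z_7=2
gen 7: Z_7=2, draws=[3, 4], offspring=[1, 2], Z_8=3


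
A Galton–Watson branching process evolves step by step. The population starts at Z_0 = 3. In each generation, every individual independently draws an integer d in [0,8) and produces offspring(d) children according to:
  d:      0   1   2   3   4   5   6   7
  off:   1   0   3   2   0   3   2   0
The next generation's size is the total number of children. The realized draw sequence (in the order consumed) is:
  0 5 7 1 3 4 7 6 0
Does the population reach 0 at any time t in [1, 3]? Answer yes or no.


no

gen 0: Z_0=3, draws=[0, 5, 7], offspring=[1, 3, 0], Z_1=4
gen 1: Z_1=4, draws=[1, 3, 4, 7], offspring=[0, 2, 0, 0], Z_2=2
gen 2: Z_2=2, draws=[6, 0], offspring=[2, 1], Z_3=3


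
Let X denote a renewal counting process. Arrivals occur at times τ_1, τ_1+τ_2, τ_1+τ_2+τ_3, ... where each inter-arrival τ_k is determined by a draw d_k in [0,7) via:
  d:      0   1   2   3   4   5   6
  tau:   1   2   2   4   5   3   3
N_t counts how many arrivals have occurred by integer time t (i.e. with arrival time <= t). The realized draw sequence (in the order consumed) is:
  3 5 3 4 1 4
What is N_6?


1

draw d_1=3: τ_1=4, arrival time A_1=4
draw d_2=5: τ_2=3, arrival time A_2=7
draw d_3=3: τ_3=4, arrival time A_3=11
draw d_4=4: τ_4=5, arrival time A_4=16
draw d_5=1: τ_5=2, arrival time A_5=18
draw d_6=4: τ_6=5, arrival time A_6=23
N_t over t=0..6: 0:0 1:0 2:0 3:0 4:1 5:1 6:1


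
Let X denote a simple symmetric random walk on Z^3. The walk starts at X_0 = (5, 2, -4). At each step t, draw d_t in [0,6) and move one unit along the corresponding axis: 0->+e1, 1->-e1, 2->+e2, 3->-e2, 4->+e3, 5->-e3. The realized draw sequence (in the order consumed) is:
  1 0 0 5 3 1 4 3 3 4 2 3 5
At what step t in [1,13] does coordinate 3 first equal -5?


4

t=0: X=(5, 2, -4), d=1 → -e1, X_1=(4, 2, -4)
t=1: X=(4, 2, -4), d=0 → +e1, X_2=(5, 2, -4)
t=2: X=(5, 2, -4), d=0 → +e1, X_3=(6, 2, -4)
t=3: X=(6, 2, -4), d=5 → -e3, X_4=(6, 2, -5)
t=4: X=(6, 2, -5), d=3 → -e2, X_5=(6, 1, -5)
t=5: X=(6, 1, -5), d=1 → -e1, X_6=(5, 1, -5)
t=6: X=(5, 1, -5), d=4 → +e3, X_7=(5, 1, -4)
t=7: X=(5, 1, -4), d=3 → -e2, X_8=(5, 0, -4)
t=8: X=(5, 0, -4), d=3 → -e2, X_9=(5, -1, -4)
t=9: X=(5, -1, -4), d=4 → +e3, X_10=(5, -1, -3)
t=10: X=(5, -1, -3), d=2 → +e2, X_11=(5, 0, -3)
t=11: X=(5, 0, -3), d=3 → -e2, X_12=(5, -1, -3)
t=12: X=(5, -1, -3), d=5 → -e3, X_13=(5, -1, -4)


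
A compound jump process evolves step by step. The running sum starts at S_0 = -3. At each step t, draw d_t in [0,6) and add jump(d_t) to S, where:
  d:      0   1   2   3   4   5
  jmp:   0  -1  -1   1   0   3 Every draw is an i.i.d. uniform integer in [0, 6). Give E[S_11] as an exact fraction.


2/3

Outcome values over d=0..5: [0, -1, -1, 1, 0, 3]
Σy = 2, Σy² = 12, M = 6
μ = 2/6 = 1/3,  σ² = 12/6 − (1/3)² = 17/9
E[S_11] = -3 + 11·(1/3) = 2/3


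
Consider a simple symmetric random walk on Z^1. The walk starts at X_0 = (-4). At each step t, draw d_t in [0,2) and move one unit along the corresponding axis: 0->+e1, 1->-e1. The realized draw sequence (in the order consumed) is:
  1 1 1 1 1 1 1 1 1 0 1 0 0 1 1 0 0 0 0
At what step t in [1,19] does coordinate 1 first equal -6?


t=0: X=(-4), d=1 → -e1, X_1=(-5)
t=1: X=(-5), d=1 → -e1, X_2=(-6)
t=2: X=(-6), d=1 → -e1, X_3=(-7)
t=3: X=(-7), d=1 → -e1, X_4=(-8)
t=4: X=(-8), d=1 → -e1, X_5=(-9)
t=5: X=(-9), d=1 → -e1, X_6=(-10)
t=6: X=(-10), d=1 → -e1, X_7=(-11)
t=7: X=(-11), d=1 → -e1, X_8=(-12)
t=8: X=(-12), d=1 → -e1, X_9=(-13)
t=9: X=(-13), d=0 → +e1, X_10=(-12)
t=10: X=(-12), d=1 → -e1, X_11=(-13)
t=11: X=(-13), d=0 → +e1, X_12=(-12)
t=12: X=(-12), d=0 → +e1, X_13=(-11)
t=13: X=(-11), d=1 → -e1, X_14=(-12)
t=14: X=(-12), d=1 → -e1, X_15=(-13)
t=15: X=(-13), d=0 → +e1, X_16=(-12)
t=16: X=(-12), d=0 → +e1, X_17=(-11)
t=17: X=(-11), d=0 → +e1, X_18=(-10)
t=18: X=(-10), d=0 → +e1, X_19=(-9)

2


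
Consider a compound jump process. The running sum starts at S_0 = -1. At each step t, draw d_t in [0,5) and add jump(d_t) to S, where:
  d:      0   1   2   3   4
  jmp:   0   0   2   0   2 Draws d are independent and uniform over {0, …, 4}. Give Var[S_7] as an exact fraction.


Outcome values over d=0..4: [0, 0, 2, 0, 2]
Σy = 4, Σy² = 8, M = 5
μ = 4/5 = 4/5,  σ² = 8/5 − (4/5)² = 24/25
Independent increments: Var[S_7] = 7·σ² = 7·(24/25) = 168/25

168/25


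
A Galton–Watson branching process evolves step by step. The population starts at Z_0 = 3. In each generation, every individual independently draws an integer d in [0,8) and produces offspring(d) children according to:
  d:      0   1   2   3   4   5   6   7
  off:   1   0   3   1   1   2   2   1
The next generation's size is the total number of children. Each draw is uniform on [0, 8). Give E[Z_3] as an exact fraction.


3993/512

Outcome values over d=0..7: [1, 0, 3, 1, 1, 2, 2, 1]
Σy = 11, Σy² = 21, M = 8
μ = 11/8 = 11/8,  σ² = 21/8 − (11/8)² = 47/64
E[Z_0] = 3
E[Z_1] = 11/8·E[Z_0] = 33/8
E[Z_2] = 11/8·E[Z_1] = 363/64
E[Z_3] = 11/8·E[Z_2] = 3993/512


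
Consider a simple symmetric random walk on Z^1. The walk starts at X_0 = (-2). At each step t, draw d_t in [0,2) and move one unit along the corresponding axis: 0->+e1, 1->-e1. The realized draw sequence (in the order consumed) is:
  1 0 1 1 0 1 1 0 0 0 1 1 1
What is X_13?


t=0: X=(-2), d=1 → -e1, X_1=(-3)
t=1: X=(-3), d=0 → +e1, X_2=(-2)
t=2: X=(-2), d=1 → -e1, X_3=(-3)
t=3: X=(-3), d=1 → -e1, X_4=(-4)
t=4: X=(-4), d=0 → +e1, X_5=(-3)
t=5: X=(-3), d=1 → -e1, X_6=(-4)
t=6: X=(-4), d=1 → -e1, X_7=(-5)
t=7: X=(-5), d=0 → +e1, X_8=(-4)
t=8: X=(-4), d=0 → +e1, X_9=(-3)
t=9: X=(-3), d=0 → +e1, X_10=(-2)
t=10: X=(-2), d=1 → -e1, X_11=(-3)
t=11: X=(-3), d=1 → -e1, X_12=(-4)
t=12: X=(-4), d=1 → -e1, X_13=(-5)

(-5)


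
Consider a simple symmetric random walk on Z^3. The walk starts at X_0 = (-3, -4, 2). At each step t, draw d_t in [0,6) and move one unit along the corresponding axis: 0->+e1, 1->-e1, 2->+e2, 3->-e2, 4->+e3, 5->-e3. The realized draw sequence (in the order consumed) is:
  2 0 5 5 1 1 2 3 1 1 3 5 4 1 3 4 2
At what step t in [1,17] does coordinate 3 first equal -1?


t=0: X=(-3, -4, 2), d=2 → +e2, X_1=(-3, -3, 2)
t=1: X=(-3, -3, 2), d=0 → +e1, X_2=(-2, -3, 2)
t=2: X=(-2, -3, 2), d=5 → -e3, X_3=(-2, -3, 1)
t=3: X=(-2, -3, 1), d=5 → -e3, X_4=(-2, -3, 0)
t=4: X=(-2, -3, 0), d=1 → -e1, X_5=(-3, -3, 0)
t=5: X=(-3, -3, 0), d=1 → -e1, X_6=(-4, -3, 0)
t=6: X=(-4, -3, 0), d=2 → +e2, X_7=(-4, -2, 0)
t=7: X=(-4, -2, 0), d=3 → -e2, X_8=(-4, -3, 0)
t=8: X=(-4, -3, 0), d=1 → -e1, X_9=(-5, -3, 0)
t=9: X=(-5, -3, 0), d=1 → -e1, X_10=(-6, -3, 0)
t=10: X=(-6, -3, 0), d=3 → -e2, X_11=(-6, -4, 0)
t=11: X=(-6, -4, 0), d=5 → -e3, X_12=(-6, -4, -1)
t=12: X=(-6, -4, -1), d=4 → +e3, X_13=(-6, -4, 0)
t=13: X=(-6, -4, 0), d=1 → -e1, X_14=(-7, -4, 0)
t=14: X=(-7, -4, 0), d=3 → -e2, X_15=(-7, -5, 0)
t=15: X=(-7, -5, 0), d=4 → +e3, X_16=(-7, -5, 1)
t=16: X=(-7, -5, 1), d=2 → +e2, X_17=(-7, -4, 1)

12


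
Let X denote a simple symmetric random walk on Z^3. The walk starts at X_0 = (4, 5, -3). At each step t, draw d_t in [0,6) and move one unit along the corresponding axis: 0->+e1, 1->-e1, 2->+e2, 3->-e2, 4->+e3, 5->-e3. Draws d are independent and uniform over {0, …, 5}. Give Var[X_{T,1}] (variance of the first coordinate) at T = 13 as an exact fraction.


Outcome values over d=0..5: [1, -1, 0, 0, 0, 0]
Σy = 0, Σy² = 2, M = 6
μ = 0/6 = 0,  σ² = 2/6 − (0)² = 1/3
Independent increments: Var[X_13] = 13·σ² = 13·(1/3) = 13/3

13/3


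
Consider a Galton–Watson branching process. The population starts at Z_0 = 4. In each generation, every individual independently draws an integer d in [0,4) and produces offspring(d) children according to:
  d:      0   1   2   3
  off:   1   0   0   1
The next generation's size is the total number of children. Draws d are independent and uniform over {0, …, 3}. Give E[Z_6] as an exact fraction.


Outcome values over d=0..3: [1, 0, 0, 1]
Σy = 2, Σy² = 2, M = 4
μ = 2/4 = 1/2,  σ² = 2/4 − (1/2)² = 1/4
E[Z_0] = 4
E[Z_1] = 1/2·E[Z_0] = 2
E[Z_2] = 1/2·E[Z_1] = 1
E[Z_3] = 1/2·E[Z_2] = 1/2
E[Z_4] = 1/2·E[Z_3] = 1/4
E[Z_5] = 1/2·E[Z_4] = 1/8
E[Z_6] = 1/2·E[Z_5] = 1/16

1/16


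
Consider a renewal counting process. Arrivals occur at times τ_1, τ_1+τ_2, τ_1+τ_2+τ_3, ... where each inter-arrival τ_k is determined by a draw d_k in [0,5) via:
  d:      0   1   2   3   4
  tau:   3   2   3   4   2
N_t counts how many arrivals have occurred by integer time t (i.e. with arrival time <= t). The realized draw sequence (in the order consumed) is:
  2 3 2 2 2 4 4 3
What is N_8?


draw d_1=2: τ_1=3, arrival time A_1=3
draw d_2=3: τ_2=4, arrival time A_2=7
draw d_3=2: τ_3=3, arrival time A_3=10
draw d_4=2: τ_4=3, arrival time A_4=13
draw d_5=2: τ_5=3, arrival time A_5=16
draw d_6=4: τ_6=2, arrival time A_6=18
draw d_7=4: τ_7=2, arrival time A_7=20
draw d_8=3: τ_8=4, arrival time A_8=24
N_t over t=0..8: 0:0 1:0 2:0 3:1 4:1 5:1 6:1 7:2 8:2

2


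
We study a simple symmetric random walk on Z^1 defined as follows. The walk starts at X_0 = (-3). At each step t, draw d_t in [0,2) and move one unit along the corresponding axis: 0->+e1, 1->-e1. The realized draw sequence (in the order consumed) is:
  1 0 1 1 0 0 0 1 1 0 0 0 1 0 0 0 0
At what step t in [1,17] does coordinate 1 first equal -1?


12

t=0: X=(-3), d=1 → -e1, X_1=(-4)
t=1: X=(-4), d=0 → +e1, X_2=(-3)
t=2: X=(-3), d=1 → -e1, X_3=(-4)
t=3: X=(-4), d=1 → -e1, X_4=(-5)
t=4: X=(-5), d=0 → +e1, X_5=(-4)
t=5: X=(-4), d=0 → +e1, X_6=(-3)
t=6: X=(-3), d=0 → +e1, X_7=(-2)
t=7: X=(-2), d=1 → -e1, X_8=(-3)
t=8: X=(-3), d=1 → -e1, X_9=(-4)
t=9: X=(-4), d=0 → +e1, X_10=(-3)
t=10: X=(-3), d=0 → +e1, X_11=(-2)
t=11: X=(-2), d=0 → +e1, X_12=(-1)
t=12: X=(-1), d=1 → -e1, X_13=(-2)
t=13: X=(-2), d=0 → +e1, X_14=(-1)
t=14: X=(-1), d=0 → +e1, X_15=(0)
t=15: X=(0), d=0 → +e1, X_16=(1)
t=16: X=(1), d=0 → +e1, X_17=(2)


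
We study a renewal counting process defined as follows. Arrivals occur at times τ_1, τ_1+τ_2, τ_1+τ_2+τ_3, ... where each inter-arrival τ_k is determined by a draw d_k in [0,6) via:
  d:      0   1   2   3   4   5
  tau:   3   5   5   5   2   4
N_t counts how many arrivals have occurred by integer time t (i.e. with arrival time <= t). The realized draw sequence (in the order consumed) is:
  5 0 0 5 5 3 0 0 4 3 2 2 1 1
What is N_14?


draw d_1=5: τ_1=4, arrival time A_1=4
draw d_2=0: τ_2=3, arrival time A_2=7
draw d_3=0: τ_3=3, arrival time A_3=10
draw d_4=5: τ_4=4, arrival time A_4=14
draw d_5=5: τ_5=4, arrival time A_5=18
draw d_6=3: τ_6=5, arrival time A_6=23
draw d_7=0: τ_7=3, arrival time A_7=26
draw d_8=0: τ_8=3, arrival time A_8=29
draw d_9=4: τ_9=2, arrival time A_9=31
draw d_10=3: τ_10=5, arrival time A_10=36
draw d_11=2: τ_11=5, arrival time A_11=41
draw d_12=2: τ_12=5, arrival time A_12=46
draw d_13=1: τ_13=5, arrival time A_13=51
draw d_14=1: τ_14=5, arrival time A_14=56
N_t over t=0..14: 0:0 1:0 2:0 3:0 4:1 5:1 6:1 7:2 8:2 9:2 10:3 11:3 12:3 13:3 14:4

4


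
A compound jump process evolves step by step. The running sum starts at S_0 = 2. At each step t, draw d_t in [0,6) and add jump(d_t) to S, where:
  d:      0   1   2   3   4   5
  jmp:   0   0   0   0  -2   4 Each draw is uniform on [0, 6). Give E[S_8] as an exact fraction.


Outcome values over d=0..5: [0, 0, 0, 0, -2, 4]
Σy = 2, Σy² = 20, M = 6
μ = 2/6 = 1/3,  σ² = 20/6 − (1/3)² = 29/9
E[S_8] = 2 + 8·(1/3) = 14/3

14/3


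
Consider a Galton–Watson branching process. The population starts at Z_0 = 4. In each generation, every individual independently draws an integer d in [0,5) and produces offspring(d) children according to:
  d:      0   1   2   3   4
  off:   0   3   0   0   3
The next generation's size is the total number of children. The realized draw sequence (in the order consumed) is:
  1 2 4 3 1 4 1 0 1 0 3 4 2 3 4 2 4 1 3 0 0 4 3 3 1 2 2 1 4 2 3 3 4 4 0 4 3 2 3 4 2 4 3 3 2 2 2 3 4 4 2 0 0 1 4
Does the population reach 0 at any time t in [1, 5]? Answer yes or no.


no

gen 0: Z_0=4, draws=[1, 2, 4, 3], offspring=[3, 0, 3, 0], Z_1=6
gen 1: Z_1=6, draws=[1, 4, 1, 0, 1, 0], offspring=[3, 3, 3, 0, 3, 0], Z_2=12
gen 2: Z_2=12, draws=[3, 4, 2, 3, 4, 2, 4, 1, 3, 0, 0, 4], offspring=[0, 3, 0, 0, 3, 0, 3, 3, 0, 0, 0, 3], Z_3=15
gen 3: Z_3=15, draws=[3, 3, 1, 2, 2, 1, 4, 2, 3, 3, 4, 4, 0, 4, 3], offspring=[0, 0, 3, 0, 0, 3, 3, 0, 0, 0, 3, 3, 0, 3, 0], Z_4=18
gen 4: Z_4=18, draws=[2, 3, 4, 2, 4, 3, 3, 2, 2, 2, 3, 4, 4, 2, 0, 0, 1, 4], offspring=[0, 0, 3, 0, 3, 0, 0, 0, 0, 0, 0, 3, 3, 0, 0, 0, 3, 3], Z_5=18


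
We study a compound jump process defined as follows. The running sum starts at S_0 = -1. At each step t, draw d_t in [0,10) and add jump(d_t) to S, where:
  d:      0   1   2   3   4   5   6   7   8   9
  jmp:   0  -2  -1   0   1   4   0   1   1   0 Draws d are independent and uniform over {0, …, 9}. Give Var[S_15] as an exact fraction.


Outcome values over d=0..9: [0, -2, -1, 0, 1, 4, 0, 1, 1, 0]
Σy = 4, Σy² = 24, M = 10
μ = 4/10 = 2/5,  σ² = 24/10 − (2/5)² = 56/25
Independent increments: Var[S_15] = 15·σ² = 15·(56/25) = 168/5

168/5


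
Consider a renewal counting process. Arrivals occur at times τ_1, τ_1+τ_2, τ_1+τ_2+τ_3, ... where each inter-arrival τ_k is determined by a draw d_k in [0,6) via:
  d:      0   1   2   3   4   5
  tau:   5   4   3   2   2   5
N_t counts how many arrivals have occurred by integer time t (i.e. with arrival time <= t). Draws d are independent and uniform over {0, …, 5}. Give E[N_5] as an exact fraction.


11/9

Inter-arrival values over d=0..5: [5, 4, 3, 2, 2, 5]
Each d has probability 1/6, so the pmf of τ is: f(2) = 1/3, f(3) = 1/6, f(4) = 1/6, f(5) = 1/3
Renewal equation for m(n) = E[N_n]: condition on τ_1 = k (if k <= n, one arrival plus a fresh copy on the remaining n−k steps): m(n) = F(n) + Σ_{k<=n} f(k)·m(n−k), where F(n) = P(τ <= n) and m(0) = 0
m(1) = F(1) = 0
m(2) = F(2) = 1/3
m(3) = F(3) = 1/2
m(4) = F(4) + f(2)·m(2) = 2/3 + 1/3·1/3 = 7/9
m(5) = F(5) + f(2)·m(3) + f(3)·m(2) = 1 + 1/3·1/2 + 1/6·1/3 = 11/9
E[N_5] = m(5) = 11/9


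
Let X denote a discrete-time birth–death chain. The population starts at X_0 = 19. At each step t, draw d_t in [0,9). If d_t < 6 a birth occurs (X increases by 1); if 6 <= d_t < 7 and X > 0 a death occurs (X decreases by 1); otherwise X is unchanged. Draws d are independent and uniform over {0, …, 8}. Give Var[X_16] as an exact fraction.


608/81

X can drop by at most 1 per step and X_0 = 19 > T = 16, so X_t >= 19 − t >= 3 > 0 for every t <= 16: the floor at 0 (the 'and X > 0' condition) never binds. Hence X_16 = X_0 + Σ_{t<16} Y_t with i.i.d. increments Y_t = y(d_t) ∈ {+1, −1, 0}.
Outcome values over d=0..8: [1, 1, 1, 1, 1, 1, -1, 0, 0]
Σy = 5, Σy² = 7, M = 9
μ = 5/9 = 5/9,  σ² = 7/9 − (5/9)² = 38/81
Independent increments: Var[X_16] = 16·σ² = 16·(38/81) = 608/81


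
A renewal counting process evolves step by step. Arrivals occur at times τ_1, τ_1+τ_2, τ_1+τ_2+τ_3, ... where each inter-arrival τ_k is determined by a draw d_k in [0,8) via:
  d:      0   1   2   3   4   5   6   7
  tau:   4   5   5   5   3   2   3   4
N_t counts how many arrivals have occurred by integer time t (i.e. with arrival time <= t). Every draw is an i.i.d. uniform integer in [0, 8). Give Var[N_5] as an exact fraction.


295/4096

Inter-arrival values over d=0..7: [4, 5, 5, 5, 3, 2, 3, 4]
Each d has probability 1/8, so the pmf of τ is: f(2) = 1/8, f(3) = 1/4, f(4) = 1/4, f(5) = 3/8
Let p_n(j) = P(N_n = j), with p_0 = [1]. Condition on τ_1: p_n(0) = P(τ > n), and for j >= 1, p_n(j) = Σ_{k<=n} f(k)·p_{n−k}(j−1)
p_1 = [1]  (j = 0)
p_2 = [7/8, 1/8]  (j = 0..1)
p_3 = [5/8, 3/8]  (j = 0..1)
p_4 = [3/8, 39/64, 1/64]  (j = 0..2)
p_5 = [0, 59/64, 5/64]  (j = 0..2)
E[N_5] = Σ j·p_5(j) = 69/64;  E[N_5²] = Σ j²·p_5(j) = 79/64
Var[N_5] = 79/64 − (69/64)² = 295/4096


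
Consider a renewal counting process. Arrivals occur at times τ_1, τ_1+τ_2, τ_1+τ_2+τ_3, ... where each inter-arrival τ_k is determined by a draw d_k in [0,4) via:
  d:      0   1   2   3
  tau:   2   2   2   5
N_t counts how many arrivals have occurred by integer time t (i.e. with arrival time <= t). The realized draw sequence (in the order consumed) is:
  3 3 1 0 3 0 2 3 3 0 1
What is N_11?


draw d_1=3: τ_1=5, arrival time A_1=5
draw d_2=3: τ_2=5, arrival time A_2=10
draw d_3=1: τ_3=2, arrival time A_3=12
draw d_4=0: τ_4=2, arrival time A_4=14
draw d_5=3: τ_5=5, arrival time A_5=19
draw d_6=0: τ_6=2, arrival time A_6=21
draw d_7=2: τ_7=2, arrival time A_7=23
draw d_8=3: τ_8=5, arrival time A_8=28
draw d_9=3: τ_9=5, arrival time A_9=33
draw d_10=0: τ_10=2, arrival time A_10=35
draw d_11=1: τ_11=2, arrival time A_11=37
N_t over t=0..11: 0:0 1:0 2:0 3:0 4:0 5:1 6:1 7:1 8:1 9:1 10:2 11:2

2


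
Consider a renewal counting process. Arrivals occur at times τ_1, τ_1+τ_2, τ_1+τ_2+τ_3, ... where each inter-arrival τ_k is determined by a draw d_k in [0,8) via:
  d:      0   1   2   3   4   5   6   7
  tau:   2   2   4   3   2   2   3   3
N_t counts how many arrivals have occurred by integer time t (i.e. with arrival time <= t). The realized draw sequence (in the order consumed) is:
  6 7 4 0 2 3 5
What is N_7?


2

draw d_1=6: τ_1=3, arrival time A_1=3
draw d_2=7: τ_2=3, arrival time A_2=6
draw d_3=4: τ_3=2, arrival time A_3=8
draw d_4=0: τ_4=2, arrival time A_4=10
draw d_5=2: τ_5=4, arrival time A_5=14
draw d_6=3: τ_6=3, arrival time A_6=17
draw d_7=5: τ_7=2, arrival time A_7=19
N_t over t=0..7: 0:0 1:0 2:0 3:1 4:1 5:1 6:2 7:2


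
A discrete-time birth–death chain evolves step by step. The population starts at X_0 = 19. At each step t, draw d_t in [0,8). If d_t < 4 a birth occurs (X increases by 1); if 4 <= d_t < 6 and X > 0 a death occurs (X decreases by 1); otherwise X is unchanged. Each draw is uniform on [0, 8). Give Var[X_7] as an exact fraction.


77/16

X can drop by at most 1 per step and X_0 = 19 > T = 7, so X_t >= 19 − t >= 12 > 0 for every t <= 7: the floor at 0 (the 'and X > 0' condition) never binds. Hence X_7 = X_0 + Σ_{t<7} Y_t with i.i.d. increments Y_t = y(d_t) ∈ {+1, −1, 0}.
Outcome values over d=0..7: [1, 1, 1, 1, -1, -1, 0, 0]
Σy = 2, Σy² = 6, M = 8
μ = 2/8 = 1/4,  σ² = 6/8 − (1/4)² = 11/16
Independent increments: Var[X_7] = 7·σ² = 7·(11/16) = 77/16


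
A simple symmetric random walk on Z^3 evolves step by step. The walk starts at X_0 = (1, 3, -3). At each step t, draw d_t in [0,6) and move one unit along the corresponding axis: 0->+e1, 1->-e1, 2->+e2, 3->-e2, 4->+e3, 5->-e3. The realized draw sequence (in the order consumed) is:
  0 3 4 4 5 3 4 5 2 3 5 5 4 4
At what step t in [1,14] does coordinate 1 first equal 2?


t=0: X=(1, 3, -3), d=0 → +e1, X_1=(2, 3, -3)
t=1: X=(2, 3, -3), d=3 → -e2, X_2=(2, 2, -3)
t=2: X=(2, 2, -3), d=4 → +e3, X_3=(2, 2, -2)
t=3: X=(2, 2, -2), d=4 → +e3, X_4=(2, 2, -1)
t=4: X=(2, 2, -1), d=5 → -e3, X_5=(2, 2, -2)
t=5: X=(2, 2, -2), d=3 → -e2, X_6=(2, 1, -2)
t=6: X=(2, 1, -2), d=4 → +e3, X_7=(2, 1, -1)
t=7: X=(2, 1, -1), d=5 → -e3, X_8=(2, 1, -2)
t=8: X=(2, 1, -2), d=2 → +e2, X_9=(2, 2, -2)
t=9: X=(2, 2, -2), d=3 → -e2, X_10=(2, 1, -2)
t=10: X=(2, 1, -2), d=5 → -e3, X_11=(2, 1, -3)
t=11: X=(2, 1, -3), d=5 → -e3, X_12=(2, 1, -4)
t=12: X=(2, 1, -4), d=4 → +e3, X_13=(2, 1, -3)
t=13: X=(2, 1, -3), d=4 → +e3, X_14=(2, 1, -2)

1


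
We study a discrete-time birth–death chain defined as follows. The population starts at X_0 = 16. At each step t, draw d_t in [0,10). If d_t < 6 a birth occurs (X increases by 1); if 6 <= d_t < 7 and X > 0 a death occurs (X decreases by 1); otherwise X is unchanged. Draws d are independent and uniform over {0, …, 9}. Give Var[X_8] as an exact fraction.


X can drop by at most 1 per step and X_0 = 16 > T = 8, so X_t >= 16 − t >= 8 > 0 for every t <= 8: the floor at 0 (the 'and X > 0' condition) never binds. Hence X_8 = X_0 + Σ_{t<8} Y_t with i.i.d. increments Y_t = y(d_t) ∈ {+1, −1, 0}.
Outcome values over d=0..9: [1, 1, 1, 1, 1, 1, -1, 0, 0, 0]
Σy = 5, Σy² = 7, M = 10
μ = 5/10 = 1/2,  σ² = 7/10 − (1/2)² = 9/20
Independent increments: Var[X_8] = 8·σ² = 8·(9/20) = 18/5

18/5


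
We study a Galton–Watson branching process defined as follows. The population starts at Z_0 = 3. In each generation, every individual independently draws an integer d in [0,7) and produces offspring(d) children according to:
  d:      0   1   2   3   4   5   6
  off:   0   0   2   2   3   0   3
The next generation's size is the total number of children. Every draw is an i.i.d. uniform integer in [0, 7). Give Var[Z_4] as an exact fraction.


Outcome values over d=0..6: [0, 0, 2, 2, 3, 0, 3]
Σy = 10, Σy² = 26, M = 7
μ = 10/7 = 10/7,  σ² = 26/7 − (10/7)² = 82/49
V_0 = 0, E_0 = 3
V_1 = 82/49·E_0 + (10/7)²·V_0 = 246/49;  E_1 = 30/7
V_2 = 82/49·E_1 + (10/7)²·V_1 = 41820/2401;  E_2 = 300/49
V_3 = 82/49·E_2 + (10/7)²·V_2 = 5387400/117649;  E_3 = 3000/343
V_4 = 82/49·E_3 + (10/7)²·V_3 = 623118000/5764801;  E_4 = 30000/2401

623118000/5764801


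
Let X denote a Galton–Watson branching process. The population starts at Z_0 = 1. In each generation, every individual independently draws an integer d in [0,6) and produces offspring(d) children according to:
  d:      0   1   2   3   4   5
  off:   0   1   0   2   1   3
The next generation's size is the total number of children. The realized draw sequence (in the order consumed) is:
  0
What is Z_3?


0

gen 0: Z_0=1, draws=[0], offspring=[0], Z_1=0
gen 1: Z_1=0, draws=[], offspring=[], Z_2=0
gen 2: Z_2=0, draws=[], offspring=[], Z_3=0


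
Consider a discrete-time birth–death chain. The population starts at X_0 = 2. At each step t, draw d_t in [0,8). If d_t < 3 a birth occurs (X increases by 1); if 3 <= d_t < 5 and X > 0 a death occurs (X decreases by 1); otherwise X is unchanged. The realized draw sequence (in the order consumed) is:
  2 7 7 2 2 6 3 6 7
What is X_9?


t=0: X=2, d=2 → birth, X_1=3
t=1: X=3, d=7 → hold, X_2=3
t=2: X=3, d=7 → hold, X_3=3
t=3: X=3, d=2 → birth, X_4=4
t=4: X=4, d=2 → birth, X_5=5
t=5: X=5, d=6 → hold, X_6=5
t=6: X=5, d=3 → death, X_7=4
t=7: X=4, d=6 → hold, X_8=4
t=8: X=4, d=7 → hold, X_9=4

4


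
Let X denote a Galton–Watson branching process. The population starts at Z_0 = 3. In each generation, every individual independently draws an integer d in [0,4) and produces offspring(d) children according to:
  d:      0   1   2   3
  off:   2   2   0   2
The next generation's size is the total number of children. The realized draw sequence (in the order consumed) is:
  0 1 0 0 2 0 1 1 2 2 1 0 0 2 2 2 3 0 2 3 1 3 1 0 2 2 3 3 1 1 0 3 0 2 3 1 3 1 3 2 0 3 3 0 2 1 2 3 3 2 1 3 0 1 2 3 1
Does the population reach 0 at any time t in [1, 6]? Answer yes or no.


no

gen 0: Z_0=3, draws=[0, 1, 0], offspring=[2, 2, 2], Z_1=6
gen 1: Z_1=6, draws=[0, 2, 0, 1, 1, 2], offspring=[2, 0, 2, 2, 2, 0], Z_2=8
gen 2: Z_2=8, draws=[2, 1, 0, 0, 2, 2, 2, 3], offspring=[0, 2, 2, 2, 0, 0, 0, 2], Z_3=8
gen 3: Z_3=8, draws=[0, 2, 3, 1, 3, 1, 0, 2], offspring=[2, 0, 2, 2, 2, 2, 2, 0], Z_4=12
gen 4: Z_4=12, draws=[2, 3, 3, 1, 1, 0, 3, 0, 2, 3, 1, 3], offspring=[0, 2, 2, 2, 2, 2, 2, 2, 0, 2, 2, 2], Z_5=20
gen 5: Z_5=20, draws=[1, 3, 2, 0, 3, 3, 0, 2, 1, 2, 3, 3, 2, 1, 3, 0, 1, 2, 3, 1], offspring=[2, 2, 0, 2, 2, 2, 2, 0, 2, 0, 2, 2, 0, 2, 2, 2, 2, 0, 2, 2], Z_6=30


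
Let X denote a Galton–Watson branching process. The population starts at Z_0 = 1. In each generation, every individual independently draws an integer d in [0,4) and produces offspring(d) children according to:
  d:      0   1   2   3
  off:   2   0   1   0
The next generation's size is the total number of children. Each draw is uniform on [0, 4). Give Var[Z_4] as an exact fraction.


Outcome values over d=0..3: [2, 0, 1, 0]
Σy = 3, Σy² = 5, M = 4
μ = 3/4 = 3/4,  σ² = 5/4 − (3/4)² = 11/16
V_0 = 0, E_0 = 1
V_1 = 11/16·E_0 + (3/4)²·V_0 = 11/16;  E_1 = 3/4
V_2 = 11/16·E_1 + (3/4)²·V_1 = 231/256;  E_2 = 9/16
V_3 = 11/16·E_2 + (3/4)²·V_2 = 3663/4096;  E_3 = 27/64
V_4 = 11/16·E_3 + (3/4)²·V_3 = 51975/65536;  E_4 = 81/256

51975/65536


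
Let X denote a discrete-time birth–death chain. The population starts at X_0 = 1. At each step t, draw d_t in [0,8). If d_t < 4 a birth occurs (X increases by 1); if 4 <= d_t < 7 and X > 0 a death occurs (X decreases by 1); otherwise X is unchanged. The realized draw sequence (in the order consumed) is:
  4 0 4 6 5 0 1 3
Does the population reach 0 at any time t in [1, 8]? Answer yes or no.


yes

t=0: X=1, d=4 → death, X_1=0
t=1: X=0, d=0 → birth, X_2=1
t=2: X=1, d=4 → death, X_3=0
t=3: X=0, d=6 → hold, X_4=0
t=4: X=0, d=5 → hold, X_5=0
t=5: X=0, d=0 → birth, X_6=1
t=6: X=1, d=1 → birth, X_7=2
t=7: X=2, d=3 → birth, X_8=3


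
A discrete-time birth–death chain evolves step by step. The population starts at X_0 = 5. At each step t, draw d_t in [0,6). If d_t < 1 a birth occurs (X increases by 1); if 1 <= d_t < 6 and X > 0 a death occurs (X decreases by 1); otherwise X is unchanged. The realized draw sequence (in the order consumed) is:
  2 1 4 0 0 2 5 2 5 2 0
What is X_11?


t=0: X=5, d=2 → death, X_1=4
t=1: X=4, d=1 → death, X_2=3
t=2: X=3, d=4 → death, X_3=2
t=3: X=2, d=0 → birth, X_4=3
t=4: X=3, d=0 → birth, X_5=4
t=5: X=4, d=2 → death, X_6=3
t=6: X=3, d=5 → death, X_7=2
t=7: X=2, d=2 → death, X_8=1
t=8: X=1, d=5 → death, X_9=0
t=9: X=0, d=2 → hold, X_10=0
t=10: X=0, d=0 → birth, X_11=1

1


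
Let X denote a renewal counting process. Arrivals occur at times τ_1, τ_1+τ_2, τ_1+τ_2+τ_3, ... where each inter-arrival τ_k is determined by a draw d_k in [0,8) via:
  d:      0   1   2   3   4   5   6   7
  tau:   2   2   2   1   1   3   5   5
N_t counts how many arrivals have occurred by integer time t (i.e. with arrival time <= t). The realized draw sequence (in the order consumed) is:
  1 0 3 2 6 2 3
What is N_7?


draw d_1=1: τ_1=2, arrival time A_1=2
draw d_2=0: τ_2=2, arrival time A_2=4
draw d_3=3: τ_3=1, arrival time A_3=5
draw d_4=2: τ_4=2, arrival time A_4=7
draw d_5=6: τ_5=5, arrival time A_5=12
draw d_6=2: τ_6=2, arrival time A_6=14
draw d_7=3: τ_7=1, arrival time A_7=15
N_t over t=0..7: 0:0 1:0 2:1 3:1 4:2 5:3 6:3 7:4

4


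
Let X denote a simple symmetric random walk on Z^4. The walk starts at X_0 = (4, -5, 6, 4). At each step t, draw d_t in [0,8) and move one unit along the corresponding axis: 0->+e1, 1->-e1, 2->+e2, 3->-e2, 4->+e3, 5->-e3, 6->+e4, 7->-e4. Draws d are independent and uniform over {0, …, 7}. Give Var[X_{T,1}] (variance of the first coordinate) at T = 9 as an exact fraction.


9/4

Outcome values over d=0..7: [1, -1, 0, 0, 0, 0, 0, 0]
Σy = 0, Σy² = 2, M = 8
μ = 0/8 = 0,  σ² = 2/8 − (0)² = 1/4
Independent increments: Var[X_9] = 9·σ² = 9·(1/4) = 9/4


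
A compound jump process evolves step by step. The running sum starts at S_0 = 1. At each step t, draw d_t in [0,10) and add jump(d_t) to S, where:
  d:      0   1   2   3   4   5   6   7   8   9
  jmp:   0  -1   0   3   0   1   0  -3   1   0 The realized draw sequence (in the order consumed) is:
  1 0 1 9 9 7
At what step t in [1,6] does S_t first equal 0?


1

t=0: S=1, d=1, jump=-1, S_1=0
t=1: S=0, d=0, jump=0, S_2=0
t=2: S=0, d=1, jump=-1, S_3=-1
t=3: S=-1, d=9, jump=0, S_4=-1
t=4: S=-1, d=9, jump=0, S_5=-1
t=5: S=-1, d=7, jump=-3, S_6=-4


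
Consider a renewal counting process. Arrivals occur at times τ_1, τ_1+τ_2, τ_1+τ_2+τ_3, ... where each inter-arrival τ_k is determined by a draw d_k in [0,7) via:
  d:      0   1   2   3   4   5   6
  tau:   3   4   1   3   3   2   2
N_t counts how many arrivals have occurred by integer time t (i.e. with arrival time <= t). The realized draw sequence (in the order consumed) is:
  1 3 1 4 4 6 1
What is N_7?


2

draw d_1=1: τ_1=4, arrival time A_1=4
draw d_2=3: τ_2=3, arrival time A_2=7
draw d_3=1: τ_3=4, arrival time A_3=11
draw d_4=4: τ_4=3, arrival time A_4=14
draw d_5=4: τ_5=3, arrival time A_5=17
draw d_6=6: τ_6=2, arrival time A_6=19
draw d_7=1: τ_7=4, arrival time A_7=23
N_t over t=0..7: 0:0 1:0 2:0 3:0 4:1 5:1 6:1 7:2


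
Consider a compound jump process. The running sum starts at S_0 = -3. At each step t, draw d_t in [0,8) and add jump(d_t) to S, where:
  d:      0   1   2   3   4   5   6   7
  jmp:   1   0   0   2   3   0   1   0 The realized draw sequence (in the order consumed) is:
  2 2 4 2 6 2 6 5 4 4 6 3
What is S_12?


11

t=0: S=-3, d=2, jump=0, S_1=-3
t=1: S=-3, d=2, jump=0, S_2=-3
t=2: S=-3, d=4, jump=3, S_3=0
t=3: S=0, d=2, jump=0, S_4=0
t=4: S=0, d=6, jump=1, S_5=1
t=5: S=1, d=2, jump=0, S_6=1
t=6: S=1, d=6, jump=1, S_7=2
t=7: S=2, d=5, jump=0, S_8=2
t=8: S=2, d=4, jump=3, S_9=5
t=9: S=5, d=4, jump=3, S_10=8
t=10: S=8, d=6, jump=1, S_11=9
t=11: S=9, d=3, jump=2, S_12=11


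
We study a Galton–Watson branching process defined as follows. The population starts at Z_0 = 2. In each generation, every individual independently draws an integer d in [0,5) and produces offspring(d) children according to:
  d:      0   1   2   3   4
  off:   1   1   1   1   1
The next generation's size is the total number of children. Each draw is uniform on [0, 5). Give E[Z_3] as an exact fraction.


Outcome values over d=0..4: [1, 1, 1, 1, 1]
Σy = 5, Σy² = 5, M = 5
μ = 5/5 = 1,  σ² = 5/5 − (1)² = 0
E[Z_0] = 2
E[Z_1] = 1·E[Z_0] = 2
E[Z_2] = 1·E[Z_1] = 2
E[Z_3] = 1·E[Z_2] = 2

2


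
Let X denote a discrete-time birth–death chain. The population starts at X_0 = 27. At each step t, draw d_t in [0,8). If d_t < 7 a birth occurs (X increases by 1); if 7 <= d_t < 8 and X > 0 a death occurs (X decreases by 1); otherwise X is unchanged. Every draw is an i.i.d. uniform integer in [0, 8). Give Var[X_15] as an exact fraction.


X can drop by at most 1 per step and X_0 = 27 > T = 15, so X_t >= 27 − t >= 12 > 0 for every t <= 15: the floor at 0 (the 'and X > 0' condition) never binds. Hence X_15 = X_0 + Σ_{t<15} Y_t with i.i.d. increments Y_t = y(d_t) ∈ {+1, −1, 0}.
Outcome values over d=0..7: [1, 1, 1, 1, 1, 1, 1, -1]
Σy = 6, Σy² = 8, M = 8
μ = 6/8 = 3/4,  σ² = 8/8 − (3/4)² = 7/16
Independent increments: Var[X_15] = 15·σ² = 15·(7/16) = 105/16

105/16


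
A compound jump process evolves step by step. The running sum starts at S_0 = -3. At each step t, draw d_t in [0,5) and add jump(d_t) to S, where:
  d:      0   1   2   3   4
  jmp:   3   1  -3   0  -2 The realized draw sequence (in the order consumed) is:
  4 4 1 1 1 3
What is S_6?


t=0: S=-3, d=4, jump=-2, S_1=-5
t=1: S=-5, d=4, jump=-2, S_2=-7
t=2: S=-7, d=1, jump=1, S_3=-6
t=3: S=-6, d=1, jump=1, S_4=-5
t=4: S=-5, d=1, jump=1, S_5=-4
t=5: S=-4, d=3, jump=0, S_6=-4

-4


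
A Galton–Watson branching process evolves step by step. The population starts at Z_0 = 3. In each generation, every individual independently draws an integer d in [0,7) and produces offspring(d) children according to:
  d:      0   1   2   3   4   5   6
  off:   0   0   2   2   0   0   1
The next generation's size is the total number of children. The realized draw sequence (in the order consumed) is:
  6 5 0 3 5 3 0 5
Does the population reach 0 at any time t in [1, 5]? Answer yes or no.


yes

gen 0: Z_0=3, draws=[6, 5, 0], offspring=[1, 0, 0], Z_1=1
gen 1: Z_1=1, draws=[3], offspring=[2], Z_2=2
gen 2: Z_2=2, draws=[5, 3], offspring=[0, 2], Z_3=2
gen 3: Z_3=2, draws=[0, 5], offspring=[0, 0], Z_4=0
gen 4: Z_4=0, draws=[], offspring=[], Z_5=0


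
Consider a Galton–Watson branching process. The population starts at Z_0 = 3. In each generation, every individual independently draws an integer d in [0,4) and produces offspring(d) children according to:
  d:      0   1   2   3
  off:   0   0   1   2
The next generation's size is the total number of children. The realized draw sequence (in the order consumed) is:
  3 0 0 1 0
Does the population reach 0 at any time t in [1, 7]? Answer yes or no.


gen 0: Z_0=3, draws=[3, 0, 0], offspring=[2, 0, 0], Z_1=2
gen 1: Z_1=2, draws=[1, 0], offspring=[0, 0], Z_2=0
gen 2: Z_2=0, draws=[], offspring=[], Z_3=0
gen 3: Z_3=0, draws=[], offspring=[], Z_4=0
gen 4: Z_4=0, draws=[], offspring=[], Z_5=0
gen 5: Z_5=0, draws=[], offspring=[], Z_6=0
gen 6: Z_6=0, draws=[], offspring=[], Z_7=0

yes


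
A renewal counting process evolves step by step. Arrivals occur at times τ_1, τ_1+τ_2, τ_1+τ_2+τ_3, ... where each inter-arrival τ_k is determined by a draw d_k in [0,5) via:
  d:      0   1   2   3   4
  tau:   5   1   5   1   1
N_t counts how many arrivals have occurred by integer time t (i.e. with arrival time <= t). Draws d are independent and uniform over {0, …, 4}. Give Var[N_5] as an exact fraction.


15494796/9765625

Inter-arrival values over d=0..4: [5, 1, 5, 1, 1]
Each d has probability 1/5, so the pmf of τ is: f(1) = 3/5, f(5) = 2/5
Let p_n(j) = P(N_n = j), with p_0 = [1]. Condition on τ_1: p_n(0) = P(τ > n), and for j >= 1, p_n(j) = Σ_{k<=n} f(k)·p_{n−k}(j−1)
p_1 = [2/5, 3/5]  (j = 0..1)
p_2 = [2/5, 6/25, 9/25]  (j = 0..2)
p_3 = [2/5, 6/25, 18/125, 27/125]  (j = 0..3)
p_4 = [2/5, 6/25, 18/125, 54/625, 81/625]  (j = 0..4)
p_5 = [0, 16/25, 18/125, 54/625, 162/3125, 243/3125]  (j = 0..5)
E[N_5] = Σ j·p_5(j) = 5573/3125;  E[N_5²] = Σ j²·p_5(j) = 14897/3125
Var[N_5] = 14897/3125 − (5573/3125)² = 15494796/9765625


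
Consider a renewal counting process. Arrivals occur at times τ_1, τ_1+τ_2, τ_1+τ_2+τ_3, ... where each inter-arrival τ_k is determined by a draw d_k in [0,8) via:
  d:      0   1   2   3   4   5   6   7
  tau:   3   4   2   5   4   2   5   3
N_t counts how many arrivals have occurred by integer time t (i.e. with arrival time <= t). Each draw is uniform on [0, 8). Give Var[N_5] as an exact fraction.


39/256

Inter-arrival values over d=0..7: [3, 4, 2, 5, 4, 2, 5, 3]
Each d has probability 1/8, so the pmf of τ is: f(2) = 1/4, f(3) = 1/4, f(4) = 1/4, f(5) = 1/4
Let p_n(j) = P(N_n = j), with p_0 = [1]. Condition on τ_1: p_n(0) = P(τ > n), and for j >= 1, p_n(j) = Σ_{k<=n} f(k)·p_{n−k}(j−1)
p_1 = [1]  (j = 0)
p_2 = [3/4, 1/4]  (j = 0..1)
p_3 = [1/2, 1/2]  (j = 0..1)
p_4 = [1/4, 11/16, 1/16]  (j = 0..2)
p_5 = [0, 13/16, 3/16]  (j = 0..2)
E[N_5] = Σ j·p_5(j) = 19/16;  E[N_5²] = Σ j²·p_5(j) = 25/16
Var[N_5] = 25/16 − (19/16)² = 39/256


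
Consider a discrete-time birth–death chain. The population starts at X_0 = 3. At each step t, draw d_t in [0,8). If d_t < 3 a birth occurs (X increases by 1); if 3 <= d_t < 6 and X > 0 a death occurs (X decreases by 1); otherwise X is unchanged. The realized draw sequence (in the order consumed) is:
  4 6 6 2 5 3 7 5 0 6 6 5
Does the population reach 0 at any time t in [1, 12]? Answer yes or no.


yes

t=0: X=3, d=4 → death, X_1=2
t=1: X=2, d=6 → hold, X_2=2
t=2: X=2, d=6 → hold, X_3=2
t=3: X=2, d=2 → birth, X_4=3
t=4: X=3, d=5 → death, X_5=2
t=5: X=2, d=3 → death, X_6=1
t=6: X=1, d=7 → hold, X_7=1
t=7: X=1, d=5 → death, X_8=0
t=8: X=0, d=0 → birth, X_9=1
t=9: X=1, d=6 → hold, X_10=1
t=10: X=1, d=6 → hold, X_11=1
t=11: X=1, d=5 → death, X_12=0


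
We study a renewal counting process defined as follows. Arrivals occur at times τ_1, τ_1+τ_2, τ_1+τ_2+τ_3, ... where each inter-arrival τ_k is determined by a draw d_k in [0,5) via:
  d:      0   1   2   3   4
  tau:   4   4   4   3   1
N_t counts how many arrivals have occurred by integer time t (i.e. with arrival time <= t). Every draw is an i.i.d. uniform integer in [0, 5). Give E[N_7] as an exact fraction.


140406/78125

Inter-arrival values over d=0..4: [4, 4, 4, 3, 1]
Each d has probability 1/5, so the pmf of τ is: f(1) = 1/5, f(3) = 1/5, f(4) = 3/5
Renewal equation for m(n) = E[N_n]: condition on τ_1 = k (if k <= n, one arrival plus a fresh copy on the remaining n−k steps): m(n) = F(n) + Σ_{k<=n} f(k)·m(n−k), where F(n) = P(τ <= n) and m(0) = 0
m(1) = F(1) = 1/5
m(2) = F(2) + f(1)·m(1) = 1/5 + 1/5·1/5 = 6/25
m(3) = F(3) + f(1)·m(2) = 2/5 + 1/5·6/25 = 56/125
m(4) = F(4) + f(1)·m(3) + f(3)·m(1) = 1 + 1/5·56/125 + 1/5·1/5 = 706/625
m(5) = F(5) + f(1)·m(4) + f(3)·m(2) + f(4)·m(1) = 1 + 1/5·706/625 + 1/5·6/25 + 3/5·1/5 = 4356/3125
m(6) = F(6) + f(1)·m(5) + f(3)·m(3) + f(4)·m(2) = 1 + 1/5·4356/3125 + 1/5·56/125 + 3/5·6/25 = 23631/15625
m(7) = F(7) + f(1)·m(6) + f(3)·m(4) + f(4)·m(3) = 1 + 1/5·23631/15625 + 1/5·706/625 + 3/5·56/125 = 140406/78125
E[N_7] = m(7) = 140406/78125
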